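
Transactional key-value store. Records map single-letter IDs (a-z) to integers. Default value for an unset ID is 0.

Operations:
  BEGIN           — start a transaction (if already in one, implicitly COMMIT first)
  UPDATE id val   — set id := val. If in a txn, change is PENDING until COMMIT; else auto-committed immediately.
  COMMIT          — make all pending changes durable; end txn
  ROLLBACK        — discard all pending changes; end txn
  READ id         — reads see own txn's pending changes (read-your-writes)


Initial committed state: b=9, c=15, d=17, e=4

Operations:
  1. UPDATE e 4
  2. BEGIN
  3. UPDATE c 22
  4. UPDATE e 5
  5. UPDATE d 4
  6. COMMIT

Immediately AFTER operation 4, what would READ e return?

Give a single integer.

Answer: 5

Derivation:
Initial committed: {b=9, c=15, d=17, e=4}
Op 1: UPDATE e=4 (auto-commit; committed e=4)
Op 2: BEGIN: in_txn=True, pending={}
Op 3: UPDATE c=22 (pending; pending now {c=22})
Op 4: UPDATE e=5 (pending; pending now {c=22, e=5})
After op 4: visible(e) = 5 (pending={c=22, e=5}, committed={b=9, c=15, d=17, e=4})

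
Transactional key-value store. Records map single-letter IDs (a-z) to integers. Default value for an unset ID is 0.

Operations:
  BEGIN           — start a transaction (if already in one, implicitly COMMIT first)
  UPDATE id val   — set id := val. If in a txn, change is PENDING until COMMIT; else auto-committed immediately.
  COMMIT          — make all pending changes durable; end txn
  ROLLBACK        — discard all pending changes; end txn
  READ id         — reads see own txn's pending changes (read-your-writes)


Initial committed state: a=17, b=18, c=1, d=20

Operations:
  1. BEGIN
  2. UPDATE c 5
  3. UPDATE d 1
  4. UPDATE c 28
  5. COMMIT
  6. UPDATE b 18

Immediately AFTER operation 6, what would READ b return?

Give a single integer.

Answer: 18

Derivation:
Initial committed: {a=17, b=18, c=1, d=20}
Op 1: BEGIN: in_txn=True, pending={}
Op 2: UPDATE c=5 (pending; pending now {c=5})
Op 3: UPDATE d=1 (pending; pending now {c=5, d=1})
Op 4: UPDATE c=28 (pending; pending now {c=28, d=1})
Op 5: COMMIT: merged ['c', 'd'] into committed; committed now {a=17, b=18, c=28, d=1}
Op 6: UPDATE b=18 (auto-commit; committed b=18)
After op 6: visible(b) = 18 (pending={}, committed={a=17, b=18, c=28, d=1})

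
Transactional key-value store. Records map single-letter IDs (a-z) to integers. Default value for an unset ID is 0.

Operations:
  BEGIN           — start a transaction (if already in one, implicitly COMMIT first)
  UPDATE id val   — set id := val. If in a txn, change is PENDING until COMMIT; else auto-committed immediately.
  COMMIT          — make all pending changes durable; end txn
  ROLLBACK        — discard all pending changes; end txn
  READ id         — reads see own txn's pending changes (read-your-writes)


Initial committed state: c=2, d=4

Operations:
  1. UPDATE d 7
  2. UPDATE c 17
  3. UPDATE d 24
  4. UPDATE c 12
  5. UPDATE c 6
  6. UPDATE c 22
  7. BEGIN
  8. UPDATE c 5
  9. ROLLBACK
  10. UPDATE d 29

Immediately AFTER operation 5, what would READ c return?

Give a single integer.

Answer: 6

Derivation:
Initial committed: {c=2, d=4}
Op 1: UPDATE d=7 (auto-commit; committed d=7)
Op 2: UPDATE c=17 (auto-commit; committed c=17)
Op 3: UPDATE d=24 (auto-commit; committed d=24)
Op 4: UPDATE c=12 (auto-commit; committed c=12)
Op 5: UPDATE c=6 (auto-commit; committed c=6)
After op 5: visible(c) = 6 (pending={}, committed={c=6, d=24})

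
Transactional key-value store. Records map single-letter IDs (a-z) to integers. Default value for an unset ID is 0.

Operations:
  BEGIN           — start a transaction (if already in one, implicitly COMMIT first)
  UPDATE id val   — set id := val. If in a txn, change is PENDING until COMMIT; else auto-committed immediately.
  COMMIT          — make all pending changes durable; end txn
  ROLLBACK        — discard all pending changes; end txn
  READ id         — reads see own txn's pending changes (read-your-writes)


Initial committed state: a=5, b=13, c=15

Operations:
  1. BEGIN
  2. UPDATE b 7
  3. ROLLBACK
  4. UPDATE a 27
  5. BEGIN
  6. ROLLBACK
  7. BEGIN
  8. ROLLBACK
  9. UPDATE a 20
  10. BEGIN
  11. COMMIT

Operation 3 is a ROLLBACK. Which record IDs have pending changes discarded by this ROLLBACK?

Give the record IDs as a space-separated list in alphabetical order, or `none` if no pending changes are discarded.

Answer: b

Derivation:
Initial committed: {a=5, b=13, c=15}
Op 1: BEGIN: in_txn=True, pending={}
Op 2: UPDATE b=7 (pending; pending now {b=7})
Op 3: ROLLBACK: discarded pending ['b']; in_txn=False
Op 4: UPDATE a=27 (auto-commit; committed a=27)
Op 5: BEGIN: in_txn=True, pending={}
Op 6: ROLLBACK: discarded pending []; in_txn=False
Op 7: BEGIN: in_txn=True, pending={}
Op 8: ROLLBACK: discarded pending []; in_txn=False
Op 9: UPDATE a=20 (auto-commit; committed a=20)
Op 10: BEGIN: in_txn=True, pending={}
Op 11: COMMIT: merged [] into committed; committed now {a=20, b=13, c=15}
ROLLBACK at op 3 discards: ['b']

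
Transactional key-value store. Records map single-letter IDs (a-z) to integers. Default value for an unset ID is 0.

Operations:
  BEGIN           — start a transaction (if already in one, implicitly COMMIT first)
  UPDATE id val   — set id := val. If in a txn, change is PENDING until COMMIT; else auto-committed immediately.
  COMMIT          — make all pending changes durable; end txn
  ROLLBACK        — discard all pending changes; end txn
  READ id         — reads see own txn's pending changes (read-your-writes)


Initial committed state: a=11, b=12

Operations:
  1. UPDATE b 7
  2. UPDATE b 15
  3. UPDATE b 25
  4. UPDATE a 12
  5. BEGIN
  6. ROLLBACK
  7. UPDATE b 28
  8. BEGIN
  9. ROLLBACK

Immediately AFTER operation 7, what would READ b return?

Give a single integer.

Answer: 28

Derivation:
Initial committed: {a=11, b=12}
Op 1: UPDATE b=7 (auto-commit; committed b=7)
Op 2: UPDATE b=15 (auto-commit; committed b=15)
Op 3: UPDATE b=25 (auto-commit; committed b=25)
Op 4: UPDATE a=12 (auto-commit; committed a=12)
Op 5: BEGIN: in_txn=True, pending={}
Op 6: ROLLBACK: discarded pending []; in_txn=False
Op 7: UPDATE b=28 (auto-commit; committed b=28)
After op 7: visible(b) = 28 (pending={}, committed={a=12, b=28})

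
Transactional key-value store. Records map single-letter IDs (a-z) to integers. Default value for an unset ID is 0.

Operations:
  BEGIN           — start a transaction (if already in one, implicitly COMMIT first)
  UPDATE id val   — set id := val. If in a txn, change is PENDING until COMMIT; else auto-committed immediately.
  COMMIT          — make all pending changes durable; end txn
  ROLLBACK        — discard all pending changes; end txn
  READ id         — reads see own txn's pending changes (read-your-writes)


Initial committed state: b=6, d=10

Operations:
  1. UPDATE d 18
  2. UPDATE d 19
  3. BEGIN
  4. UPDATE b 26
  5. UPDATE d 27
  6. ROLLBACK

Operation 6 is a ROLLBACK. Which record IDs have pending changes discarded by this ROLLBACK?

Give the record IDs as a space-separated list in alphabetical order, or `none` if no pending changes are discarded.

Answer: b d

Derivation:
Initial committed: {b=6, d=10}
Op 1: UPDATE d=18 (auto-commit; committed d=18)
Op 2: UPDATE d=19 (auto-commit; committed d=19)
Op 3: BEGIN: in_txn=True, pending={}
Op 4: UPDATE b=26 (pending; pending now {b=26})
Op 5: UPDATE d=27 (pending; pending now {b=26, d=27})
Op 6: ROLLBACK: discarded pending ['b', 'd']; in_txn=False
ROLLBACK at op 6 discards: ['b', 'd']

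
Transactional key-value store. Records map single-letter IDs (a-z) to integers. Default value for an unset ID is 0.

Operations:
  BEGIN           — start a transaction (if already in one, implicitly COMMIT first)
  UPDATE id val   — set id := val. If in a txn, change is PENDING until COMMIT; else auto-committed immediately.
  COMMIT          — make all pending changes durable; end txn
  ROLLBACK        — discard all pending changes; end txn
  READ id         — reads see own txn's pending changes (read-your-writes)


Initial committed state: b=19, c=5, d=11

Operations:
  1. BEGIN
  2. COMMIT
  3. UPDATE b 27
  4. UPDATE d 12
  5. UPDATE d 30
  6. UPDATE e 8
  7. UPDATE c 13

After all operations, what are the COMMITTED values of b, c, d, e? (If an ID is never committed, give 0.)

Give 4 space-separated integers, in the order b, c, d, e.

Answer: 27 13 30 8

Derivation:
Initial committed: {b=19, c=5, d=11}
Op 1: BEGIN: in_txn=True, pending={}
Op 2: COMMIT: merged [] into committed; committed now {b=19, c=5, d=11}
Op 3: UPDATE b=27 (auto-commit; committed b=27)
Op 4: UPDATE d=12 (auto-commit; committed d=12)
Op 5: UPDATE d=30 (auto-commit; committed d=30)
Op 6: UPDATE e=8 (auto-commit; committed e=8)
Op 7: UPDATE c=13 (auto-commit; committed c=13)
Final committed: {b=27, c=13, d=30, e=8}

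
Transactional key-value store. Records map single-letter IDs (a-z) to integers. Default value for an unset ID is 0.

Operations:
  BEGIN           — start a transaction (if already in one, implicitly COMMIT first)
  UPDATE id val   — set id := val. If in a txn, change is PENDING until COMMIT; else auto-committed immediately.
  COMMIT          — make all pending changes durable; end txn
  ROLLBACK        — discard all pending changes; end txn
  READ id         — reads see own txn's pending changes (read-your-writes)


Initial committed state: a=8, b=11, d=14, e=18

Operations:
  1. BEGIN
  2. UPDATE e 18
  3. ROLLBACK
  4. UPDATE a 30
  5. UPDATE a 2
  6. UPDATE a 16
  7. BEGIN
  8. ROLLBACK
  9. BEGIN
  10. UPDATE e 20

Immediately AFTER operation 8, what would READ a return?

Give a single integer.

Answer: 16

Derivation:
Initial committed: {a=8, b=11, d=14, e=18}
Op 1: BEGIN: in_txn=True, pending={}
Op 2: UPDATE e=18 (pending; pending now {e=18})
Op 3: ROLLBACK: discarded pending ['e']; in_txn=False
Op 4: UPDATE a=30 (auto-commit; committed a=30)
Op 5: UPDATE a=2 (auto-commit; committed a=2)
Op 6: UPDATE a=16 (auto-commit; committed a=16)
Op 7: BEGIN: in_txn=True, pending={}
Op 8: ROLLBACK: discarded pending []; in_txn=False
After op 8: visible(a) = 16 (pending={}, committed={a=16, b=11, d=14, e=18})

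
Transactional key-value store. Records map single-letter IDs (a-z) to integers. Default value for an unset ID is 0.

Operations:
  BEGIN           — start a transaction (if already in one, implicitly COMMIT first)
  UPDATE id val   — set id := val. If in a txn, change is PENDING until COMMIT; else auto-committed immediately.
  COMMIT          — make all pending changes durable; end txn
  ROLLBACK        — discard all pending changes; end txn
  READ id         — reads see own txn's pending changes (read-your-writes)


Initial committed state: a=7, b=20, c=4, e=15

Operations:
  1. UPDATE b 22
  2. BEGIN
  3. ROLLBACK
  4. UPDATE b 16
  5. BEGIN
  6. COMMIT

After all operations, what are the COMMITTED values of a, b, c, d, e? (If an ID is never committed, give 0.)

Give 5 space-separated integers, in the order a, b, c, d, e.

Initial committed: {a=7, b=20, c=4, e=15}
Op 1: UPDATE b=22 (auto-commit; committed b=22)
Op 2: BEGIN: in_txn=True, pending={}
Op 3: ROLLBACK: discarded pending []; in_txn=False
Op 4: UPDATE b=16 (auto-commit; committed b=16)
Op 5: BEGIN: in_txn=True, pending={}
Op 6: COMMIT: merged [] into committed; committed now {a=7, b=16, c=4, e=15}
Final committed: {a=7, b=16, c=4, e=15}

Answer: 7 16 4 0 15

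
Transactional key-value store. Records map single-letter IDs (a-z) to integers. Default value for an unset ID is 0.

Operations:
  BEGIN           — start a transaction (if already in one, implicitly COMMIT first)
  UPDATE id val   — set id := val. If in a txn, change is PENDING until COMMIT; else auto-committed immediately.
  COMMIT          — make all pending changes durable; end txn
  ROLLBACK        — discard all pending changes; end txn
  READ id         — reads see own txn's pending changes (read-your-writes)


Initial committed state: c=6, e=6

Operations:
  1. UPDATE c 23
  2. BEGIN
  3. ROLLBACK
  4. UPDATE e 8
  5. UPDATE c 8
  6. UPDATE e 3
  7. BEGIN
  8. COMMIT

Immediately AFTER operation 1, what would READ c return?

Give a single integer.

Answer: 23

Derivation:
Initial committed: {c=6, e=6}
Op 1: UPDATE c=23 (auto-commit; committed c=23)
After op 1: visible(c) = 23 (pending={}, committed={c=23, e=6})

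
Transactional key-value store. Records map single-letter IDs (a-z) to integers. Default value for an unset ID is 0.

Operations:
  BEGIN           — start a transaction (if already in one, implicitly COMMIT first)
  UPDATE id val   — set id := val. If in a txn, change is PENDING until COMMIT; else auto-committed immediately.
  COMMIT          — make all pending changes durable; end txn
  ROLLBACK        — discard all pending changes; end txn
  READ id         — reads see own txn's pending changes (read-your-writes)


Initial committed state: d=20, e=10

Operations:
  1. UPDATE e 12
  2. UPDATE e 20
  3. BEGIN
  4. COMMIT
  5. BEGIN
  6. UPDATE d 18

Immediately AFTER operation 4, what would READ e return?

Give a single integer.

Initial committed: {d=20, e=10}
Op 1: UPDATE e=12 (auto-commit; committed e=12)
Op 2: UPDATE e=20 (auto-commit; committed e=20)
Op 3: BEGIN: in_txn=True, pending={}
Op 4: COMMIT: merged [] into committed; committed now {d=20, e=20}
After op 4: visible(e) = 20 (pending={}, committed={d=20, e=20})

Answer: 20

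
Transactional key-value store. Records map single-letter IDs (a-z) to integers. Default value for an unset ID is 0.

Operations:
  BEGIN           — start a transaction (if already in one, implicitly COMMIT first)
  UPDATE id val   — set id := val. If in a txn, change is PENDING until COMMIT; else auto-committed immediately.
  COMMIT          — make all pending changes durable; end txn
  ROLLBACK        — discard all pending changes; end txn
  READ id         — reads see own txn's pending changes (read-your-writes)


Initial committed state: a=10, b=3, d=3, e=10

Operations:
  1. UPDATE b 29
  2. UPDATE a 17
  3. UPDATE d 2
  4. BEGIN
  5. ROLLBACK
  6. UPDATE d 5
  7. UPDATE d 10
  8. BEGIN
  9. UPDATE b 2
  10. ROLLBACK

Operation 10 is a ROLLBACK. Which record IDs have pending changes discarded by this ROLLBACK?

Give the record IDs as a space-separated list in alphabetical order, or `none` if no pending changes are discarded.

Initial committed: {a=10, b=3, d=3, e=10}
Op 1: UPDATE b=29 (auto-commit; committed b=29)
Op 2: UPDATE a=17 (auto-commit; committed a=17)
Op 3: UPDATE d=2 (auto-commit; committed d=2)
Op 4: BEGIN: in_txn=True, pending={}
Op 5: ROLLBACK: discarded pending []; in_txn=False
Op 6: UPDATE d=5 (auto-commit; committed d=5)
Op 7: UPDATE d=10 (auto-commit; committed d=10)
Op 8: BEGIN: in_txn=True, pending={}
Op 9: UPDATE b=2 (pending; pending now {b=2})
Op 10: ROLLBACK: discarded pending ['b']; in_txn=False
ROLLBACK at op 10 discards: ['b']

Answer: b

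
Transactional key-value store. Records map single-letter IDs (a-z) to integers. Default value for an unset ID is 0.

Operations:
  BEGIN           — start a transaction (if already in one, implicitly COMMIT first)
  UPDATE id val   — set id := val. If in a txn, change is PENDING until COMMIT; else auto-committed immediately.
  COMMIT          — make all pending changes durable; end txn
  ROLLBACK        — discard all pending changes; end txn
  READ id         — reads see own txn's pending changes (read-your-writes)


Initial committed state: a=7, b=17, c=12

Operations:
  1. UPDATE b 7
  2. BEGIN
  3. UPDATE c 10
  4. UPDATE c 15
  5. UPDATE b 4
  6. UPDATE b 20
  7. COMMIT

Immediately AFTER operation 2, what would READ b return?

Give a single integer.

Answer: 7

Derivation:
Initial committed: {a=7, b=17, c=12}
Op 1: UPDATE b=7 (auto-commit; committed b=7)
Op 2: BEGIN: in_txn=True, pending={}
After op 2: visible(b) = 7 (pending={}, committed={a=7, b=7, c=12})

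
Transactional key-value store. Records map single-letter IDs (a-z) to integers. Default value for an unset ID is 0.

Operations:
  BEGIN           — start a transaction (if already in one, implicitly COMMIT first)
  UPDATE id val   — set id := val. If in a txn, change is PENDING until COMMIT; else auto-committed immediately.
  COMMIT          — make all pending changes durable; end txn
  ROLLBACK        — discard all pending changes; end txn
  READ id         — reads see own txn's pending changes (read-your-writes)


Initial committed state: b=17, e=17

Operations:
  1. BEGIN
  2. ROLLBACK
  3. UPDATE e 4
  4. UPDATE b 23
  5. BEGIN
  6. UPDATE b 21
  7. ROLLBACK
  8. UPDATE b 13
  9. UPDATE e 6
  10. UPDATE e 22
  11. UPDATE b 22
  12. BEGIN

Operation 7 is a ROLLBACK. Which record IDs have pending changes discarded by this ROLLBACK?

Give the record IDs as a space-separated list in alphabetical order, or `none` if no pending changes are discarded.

Answer: b

Derivation:
Initial committed: {b=17, e=17}
Op 1: BEGIN: in_txn=True, pending={}
Op 2: ROLLBACK: discarded pending []; in_txn=False
Op 3: UPDATE e=4 (auto-commit; committed e=4)
Op 4: UPDATE b=23 (auto-commit; committed b=23)
Op 5: BEGIN: in_txn=True, pending={}
Op 6: UPDATE b=21 (pending; pending now {b=21})
Op 7: ROLLBACK: discarded pending ['b']; in_txn=False
Op 8: UPDATE b=13 (auto-commit; committed b=13)
Op 9: UPDATE e=6 (auto-commit; committed e=6)
Op 10: UPDATE e=22 (auto-commit; committed e=22)
Op 11: UPDATE b=22 (auto-commit; committed b=22)
Op 12: BEGIN: in_txn=True, pending={}
ROLLBACK at op 7 discards: ['b']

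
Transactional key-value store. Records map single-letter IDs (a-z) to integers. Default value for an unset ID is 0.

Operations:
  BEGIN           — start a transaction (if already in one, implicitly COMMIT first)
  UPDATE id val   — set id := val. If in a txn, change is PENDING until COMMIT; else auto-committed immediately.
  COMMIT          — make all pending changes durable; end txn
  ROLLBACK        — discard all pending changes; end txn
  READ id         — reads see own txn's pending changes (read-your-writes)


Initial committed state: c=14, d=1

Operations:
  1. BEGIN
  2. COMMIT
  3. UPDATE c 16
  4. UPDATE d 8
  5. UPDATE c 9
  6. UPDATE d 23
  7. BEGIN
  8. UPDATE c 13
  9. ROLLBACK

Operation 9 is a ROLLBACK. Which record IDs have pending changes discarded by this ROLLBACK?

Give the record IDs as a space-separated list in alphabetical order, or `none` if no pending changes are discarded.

Initial committed: {c=14, d=1}
Op 1: BEGIN: in_txn=True, pending={}
Op 2: COMMIT: merged [] into committed; committed now {c=14, d=1}
Op 3: UPDATE c=16 (auto-commit; committed c=16)
Op 4: UPDATE d=8 (auto-commit; committed d=8)
Op 5: UPDATE c=9 (auto-commit; committed c=9)
Op 6: UPDATE d=23 (auto-commit; committed d=23)
Op 7: BEGIN: in_txn=True, pending={}
Op 8: UPDATE c=13 (pending; pending now {c=13})
Op 9: ROLLBACK: discarded pending ['c']; in_txn=False
ROLLBACK at op 9 discards: ['c']

Answer: c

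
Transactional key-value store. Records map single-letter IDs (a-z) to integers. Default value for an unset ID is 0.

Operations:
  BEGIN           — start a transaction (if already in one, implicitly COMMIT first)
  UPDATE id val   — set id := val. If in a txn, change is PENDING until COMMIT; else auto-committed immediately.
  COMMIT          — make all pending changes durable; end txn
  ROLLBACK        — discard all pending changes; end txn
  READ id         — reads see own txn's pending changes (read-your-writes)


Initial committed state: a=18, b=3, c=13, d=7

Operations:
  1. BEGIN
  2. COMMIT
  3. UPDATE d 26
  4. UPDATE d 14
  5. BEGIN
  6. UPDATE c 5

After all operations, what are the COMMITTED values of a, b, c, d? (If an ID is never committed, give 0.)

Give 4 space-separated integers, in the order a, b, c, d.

Initial committed: {a=18, b=3, c=13, d=7}
Op 1: BEGIN: in_txn=True, pending={}
Op 2: COMMIT: merged [] into committed; committed now {a=18, b=3, c=13, d=7}
Op 3: UPDATE d=26 (auto-commit; committed d=26)
Op 4: UPDATE d=14 (auto-commit; committed d=14)
Op 5: BEGIN: in_txn=True, pending={}
Op 6: UPDATE c=5 (pending; pending now {c=5})
Final committed: {a=18, b=3, c=13, d=14}

Answer: 18 3 13 14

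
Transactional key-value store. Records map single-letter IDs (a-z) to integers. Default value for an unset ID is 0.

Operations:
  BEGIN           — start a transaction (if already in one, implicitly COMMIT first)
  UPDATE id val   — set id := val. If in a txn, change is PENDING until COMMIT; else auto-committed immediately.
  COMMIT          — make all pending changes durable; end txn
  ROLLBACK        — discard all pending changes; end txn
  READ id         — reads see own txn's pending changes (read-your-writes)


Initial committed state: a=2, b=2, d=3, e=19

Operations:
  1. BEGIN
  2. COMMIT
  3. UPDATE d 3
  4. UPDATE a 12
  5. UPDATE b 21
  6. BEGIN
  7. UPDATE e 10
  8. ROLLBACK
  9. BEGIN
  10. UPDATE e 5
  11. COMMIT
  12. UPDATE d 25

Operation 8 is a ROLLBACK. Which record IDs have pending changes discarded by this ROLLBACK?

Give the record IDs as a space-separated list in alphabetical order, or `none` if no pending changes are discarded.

Answer: e

Derivation:
Initial committed: {a=2, b=2, d=3, e=19}
Op 1: BEGIN: in_txn=True, pending={}
Op 2: COMMIT: merged [] into committed; committed now {a=2, b=2, d=3, e=19}
Op 3: UPDATE d=3 (auto-commit; committed d=3)
Op 4: UPDATE a=12 (auto-commit; committed a=12)
Op 5: UPDATE b=21 (auto-commit; committed b=21)
Op 6: BEGIN: in_txn=True, pending={}
Op 7: UPDATE e=10 (pending; pending now {e=10})
Op 8: ROLLBACK: discarded pending ['e']; in_txn=False
Op 9: BEGIN: in_txn=True, pending={}
Op 10: UPDATE e=5 (pending; pending now {e=5})
Op 11: COMMIT: merged ['e'] into committed; committed now {a=12, b=21, d=3, e=5}
Op 12: UPDATE d=25 (auto-commit; committed d=25)
ROLLBACK at op 8 discards: ['e']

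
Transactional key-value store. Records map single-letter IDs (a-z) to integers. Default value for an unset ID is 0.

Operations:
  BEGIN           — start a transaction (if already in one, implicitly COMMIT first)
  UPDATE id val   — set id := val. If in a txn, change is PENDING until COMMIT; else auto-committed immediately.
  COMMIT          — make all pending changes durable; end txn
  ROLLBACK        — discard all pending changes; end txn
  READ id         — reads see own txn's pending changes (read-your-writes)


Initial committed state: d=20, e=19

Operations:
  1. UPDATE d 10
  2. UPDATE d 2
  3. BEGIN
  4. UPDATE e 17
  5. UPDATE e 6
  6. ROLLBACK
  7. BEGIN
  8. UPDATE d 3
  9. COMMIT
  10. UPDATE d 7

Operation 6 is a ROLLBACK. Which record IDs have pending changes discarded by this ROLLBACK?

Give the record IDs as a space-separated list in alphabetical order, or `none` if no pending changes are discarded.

Answer: e

Derivation:
Initial committed: {d=20, e=19}
Op 1: UPDATE d=10 (auto-commit; committed d=10)
Op 2: UPDATE d=2 (auto-commit; committed d=2)
Op 3: BEGIN: in_txn=True, pending={}
Op 4: UPDATE e=17 (pending; pending now {e=17})
Op 5: UPDATE e=6 (pending; pending now {e=6})
Op 6: ROLLBACK: discarded pending ['e']; in_txn=False
Op 7: BEGIN: in_txn=True, pending={}
Op 8: UPDATE d=3 (pending; pending now {d=3})
Op 9: COMMIT: merged ['d'] into committed; committed now {d=3, e=19}
Op 10: UPDATE d=7 (auto-commit; committed d=7)
ROLLBACK at op 6 discards: ['e']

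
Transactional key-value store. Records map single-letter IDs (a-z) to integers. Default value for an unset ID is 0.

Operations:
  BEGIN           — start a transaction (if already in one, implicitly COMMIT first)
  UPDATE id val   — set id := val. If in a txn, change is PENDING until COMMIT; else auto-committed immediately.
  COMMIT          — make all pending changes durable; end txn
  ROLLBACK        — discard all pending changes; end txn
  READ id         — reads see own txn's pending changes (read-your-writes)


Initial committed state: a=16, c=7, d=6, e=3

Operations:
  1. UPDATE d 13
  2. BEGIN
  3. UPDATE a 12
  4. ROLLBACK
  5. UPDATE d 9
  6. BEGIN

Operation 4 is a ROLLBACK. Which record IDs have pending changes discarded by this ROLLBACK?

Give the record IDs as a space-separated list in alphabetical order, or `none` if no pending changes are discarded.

Initial committed: {a=16, c=7, d=6, e=3}
Op 1: UPDATE d=13 (auto-commit; committed d=13)
Op 2: BEGIN: in_txn=True, pending={}
Op 3: UPDATE a=12 (pending; pending now {a=12})
Op 4: ROLLBACK: discarded pending ['a']; in_txn=False
Op 5: UPDATE d=9 (auto-commit; committed d=9)
Op 6: BEGIN: in_txn=True, pending={}
ROLLBACK at op 4 discards: ['a']

Answer: a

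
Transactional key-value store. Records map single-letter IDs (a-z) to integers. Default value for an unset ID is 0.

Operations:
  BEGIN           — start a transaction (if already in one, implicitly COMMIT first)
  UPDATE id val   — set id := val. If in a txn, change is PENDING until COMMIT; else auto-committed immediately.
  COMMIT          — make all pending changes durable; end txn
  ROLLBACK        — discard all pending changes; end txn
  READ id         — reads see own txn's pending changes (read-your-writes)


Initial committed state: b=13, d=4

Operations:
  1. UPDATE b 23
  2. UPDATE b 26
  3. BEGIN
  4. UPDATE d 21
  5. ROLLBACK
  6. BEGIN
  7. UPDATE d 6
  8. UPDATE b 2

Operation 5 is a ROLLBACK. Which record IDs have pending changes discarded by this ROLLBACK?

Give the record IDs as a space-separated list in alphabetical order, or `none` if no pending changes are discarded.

Answer: d

Derivation:
Initial committed: {b=13, d=4}
Op 1: UPDATE b=23 (auto-commit; committed b=23)
Op 2: UPDATE b=26 (auto-commit; committed b=26)
Op 3: BEGIN: in_txn=True, pending={}
Op 4: UPDATE d=21 (pending; pending now {d=21})
Op 5: ROLLBACK: discarded pending ['d']; in_txn=False
Op 6: BEGIN: in_txn=True, pending={}
Op 7: UPDATE d=6 (pending; pending now {d=6})
Op 8: UPDATE b=2 (pending; pending now {b=2, d=6})
ROLLBACK at op 5 discards: ['d']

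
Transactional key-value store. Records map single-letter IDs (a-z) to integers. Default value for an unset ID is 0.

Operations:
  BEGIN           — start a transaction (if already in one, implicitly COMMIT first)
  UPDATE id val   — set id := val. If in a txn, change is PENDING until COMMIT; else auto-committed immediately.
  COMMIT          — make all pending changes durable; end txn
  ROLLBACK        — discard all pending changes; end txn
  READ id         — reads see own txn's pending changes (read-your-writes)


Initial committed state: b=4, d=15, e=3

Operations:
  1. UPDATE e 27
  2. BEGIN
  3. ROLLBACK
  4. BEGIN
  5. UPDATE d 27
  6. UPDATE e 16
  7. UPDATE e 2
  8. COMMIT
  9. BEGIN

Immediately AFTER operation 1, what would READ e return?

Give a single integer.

Initial committed: {b=4, d=15, e=3}
Op 1: UPDATE e=27 (auto-commit; committed e=27)
After op 1: visible(e) = 27 (pending={}, committed={b=4, d=15, e=27})

Answer: 27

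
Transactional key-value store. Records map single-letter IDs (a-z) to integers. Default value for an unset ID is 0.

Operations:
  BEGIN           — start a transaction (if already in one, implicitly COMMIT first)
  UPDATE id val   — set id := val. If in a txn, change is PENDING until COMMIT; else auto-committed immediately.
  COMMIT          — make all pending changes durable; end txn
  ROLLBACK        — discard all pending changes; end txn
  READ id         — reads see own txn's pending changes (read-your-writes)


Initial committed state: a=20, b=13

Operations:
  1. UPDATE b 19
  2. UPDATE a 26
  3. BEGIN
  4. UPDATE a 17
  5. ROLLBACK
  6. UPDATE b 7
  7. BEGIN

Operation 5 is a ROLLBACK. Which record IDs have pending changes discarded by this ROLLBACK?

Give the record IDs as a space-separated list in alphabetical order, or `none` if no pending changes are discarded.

Initial committed: {a=20, b=13}
Op 1: UPDATE b=19 (auto-commit; committed b=19)
Op 2: UPDATE a=26 (auto-commit; committed a=26)
Op 3: BEGIN: in_txn=True, pending={}
Op 4: UPDATE a=17 (pending; pending now {a=17})
Op 5: ROLLBACK: discarded pending ['a']; in_txn=False
Op 6: UPDATE b=7 (auto-commit; committed b=7)
Op 7: BEGIN: in_txn=True, pending={}
ROLLBACK at op 5 discards: ['a']

Answer: a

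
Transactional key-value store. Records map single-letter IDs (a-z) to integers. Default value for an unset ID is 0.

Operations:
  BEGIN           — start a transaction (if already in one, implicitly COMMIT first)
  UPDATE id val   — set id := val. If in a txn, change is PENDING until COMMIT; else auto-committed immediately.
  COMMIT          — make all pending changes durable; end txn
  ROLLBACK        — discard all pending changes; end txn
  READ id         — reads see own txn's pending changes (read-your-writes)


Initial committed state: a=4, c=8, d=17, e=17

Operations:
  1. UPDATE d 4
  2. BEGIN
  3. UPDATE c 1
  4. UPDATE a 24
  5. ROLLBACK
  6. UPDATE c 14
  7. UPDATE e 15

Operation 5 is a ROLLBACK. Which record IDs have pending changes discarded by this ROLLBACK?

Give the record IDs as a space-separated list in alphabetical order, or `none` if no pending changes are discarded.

Initial committed: {a=4, c=8, d=17, e=17}
Op 1: UPDATE d=4 (auto-commit; committed d=4)
Op 2: BEGIN: in_txn=True, pending={}
Op 3: UPDATE c=1 (pending; pending now {c=1})
Op 4: UPDATE a=24 (pending; pending now {a=24, c=1})
Op 5: ROLLBACK: discarded pending ['a', 'c']; in_txn=False
Op 6: UPDATE c=14 (auto-commit; committed c=14)
Op 7: UPDATE e=15 (auto-commit; committed e=15)
ROLLBACK at op 5 discards: ['a', 'c']

Answer: a c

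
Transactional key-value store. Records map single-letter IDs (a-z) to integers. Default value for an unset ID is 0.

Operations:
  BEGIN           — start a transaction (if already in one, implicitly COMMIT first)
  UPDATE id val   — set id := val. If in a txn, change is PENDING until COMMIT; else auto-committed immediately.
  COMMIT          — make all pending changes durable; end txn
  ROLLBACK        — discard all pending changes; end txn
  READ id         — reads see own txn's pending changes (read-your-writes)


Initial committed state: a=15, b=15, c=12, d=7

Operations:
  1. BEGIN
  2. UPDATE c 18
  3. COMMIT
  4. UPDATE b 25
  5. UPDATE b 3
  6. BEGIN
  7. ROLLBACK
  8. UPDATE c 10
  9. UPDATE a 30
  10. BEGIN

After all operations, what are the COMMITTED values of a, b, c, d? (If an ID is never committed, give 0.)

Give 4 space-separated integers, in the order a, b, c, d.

Answer: 30 3 10 7

Derivation:
Initial committed: {a=15, b=15, c=12, d=7}
Op 1: BEGIN: in_txn=True, pending={}
Op 2: UPDATE c=18 (pending; pending now {c=18})
Op 3: COMMIT: merged ['c'] into committed; committed now {a=15, b=15, c=18, d=7}
Op 4: UPDATE b=25 (auto-commit; committed b=25)
Op 5: UPDATE b=3 (auto-commit; committed b=3)
Op 6: BEGIN: in_txn=True, pending={}
Op 7: ROLLBACK: discarded pending []; in_txn=False
Op 8: UPDATE c=10 (auto-commit; committed c=10)
Op 9: UPDATE a=30 (auto-commit; committed a=30)
Op 10: BEGIN: in_txn=True, pending={}
Final committed: {a=30, b=3, c=10, d=7}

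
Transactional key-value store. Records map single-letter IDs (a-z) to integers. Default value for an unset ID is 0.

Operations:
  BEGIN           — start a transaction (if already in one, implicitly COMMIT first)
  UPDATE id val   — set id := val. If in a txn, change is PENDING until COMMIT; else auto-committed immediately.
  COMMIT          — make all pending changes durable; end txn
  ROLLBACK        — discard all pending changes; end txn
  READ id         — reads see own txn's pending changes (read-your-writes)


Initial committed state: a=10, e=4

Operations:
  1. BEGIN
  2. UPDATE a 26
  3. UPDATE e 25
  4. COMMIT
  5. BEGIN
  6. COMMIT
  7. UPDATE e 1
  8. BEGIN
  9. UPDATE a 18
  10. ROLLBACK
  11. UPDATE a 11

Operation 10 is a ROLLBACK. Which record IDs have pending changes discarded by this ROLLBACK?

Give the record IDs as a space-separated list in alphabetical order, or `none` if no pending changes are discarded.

Answer: a

Derivation:
Initial committed: {a=10, e=4}
Op 1: BEGIN: in_txn=True, pending={}
Op 2: UPDATE a=26 (pending; pending now {a=26})
Op 3: UPDATE e=25 (pending; pending now {a=26, e=25})
Op 4: COMMIT: merged ['a', 'e'] into committed; committed now {a=26, e=25}
Op 5: BEGIN: in_txn=True, pending={}
Op 6: COMMIT: merged [] into committed; committed now {a=26, e=25}
Op 7: UPDATE e=1 (auto-commit; committed e=1)
Op 8: BEGIN: in_txn=True, pending={}
Op 9: UPDATE a=18 (pending; pending now {a=18})
Op 10: ROLLBACK: discarded pending ['a']; in_txn=False
Op 11: UPDATE a=11 (auto-commit; committed a=11)
ROLLBACK at op 10 discards: ['a']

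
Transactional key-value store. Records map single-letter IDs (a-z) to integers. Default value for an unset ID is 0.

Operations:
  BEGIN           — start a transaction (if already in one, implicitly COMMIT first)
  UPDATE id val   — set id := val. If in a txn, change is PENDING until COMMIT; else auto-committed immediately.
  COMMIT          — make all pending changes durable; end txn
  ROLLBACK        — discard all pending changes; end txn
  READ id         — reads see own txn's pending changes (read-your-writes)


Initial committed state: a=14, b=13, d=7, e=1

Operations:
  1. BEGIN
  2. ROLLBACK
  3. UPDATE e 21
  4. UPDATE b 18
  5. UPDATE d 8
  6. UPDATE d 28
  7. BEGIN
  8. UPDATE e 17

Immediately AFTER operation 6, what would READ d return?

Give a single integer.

Initial committed: {a=14, b=13, d=7, e=1}
Op 1: BEGIN: in_txn=True, pending={}
Op 2: ROLLBACK: discarded pending []; in_txn=False
Op 3: UPDATE e=21 (auto-commit; committed e=21)
Op 4: UPDATE b=18 (auto-commit; committed b=18)
Op 5: UPDATE d=8 (auto-commit; committed d=8)
Op 6: UPDATE d=28 (auto-commit; committed d=28)
After op 6: visible(d) = 28 (pending={}, committed={a=14, b=18, d=28, e=21})

Answer: 28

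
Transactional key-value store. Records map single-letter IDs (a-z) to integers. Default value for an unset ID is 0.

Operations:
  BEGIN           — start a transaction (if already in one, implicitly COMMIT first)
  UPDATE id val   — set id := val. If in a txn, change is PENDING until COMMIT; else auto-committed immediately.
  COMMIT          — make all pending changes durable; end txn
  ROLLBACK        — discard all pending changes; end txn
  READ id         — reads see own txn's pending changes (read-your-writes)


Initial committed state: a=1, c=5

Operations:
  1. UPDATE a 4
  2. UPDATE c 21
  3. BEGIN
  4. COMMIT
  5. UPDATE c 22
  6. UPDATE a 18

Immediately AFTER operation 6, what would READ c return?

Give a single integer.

Answer: 22

Derivation:
Initial committed: {a=1, c=5}
Op 1: UPDATE a=4 (auto-commit; committed a=4)
Op 2: UPDATE c=21 (auto-commit; committed c=21)
Op 3: BEGIN: in_txn=True, pending={}
Op 4: COMMIT: merged [] into committed; committed now {a=4, c=21}
Op 5: UPDATE c=22 (auto-commit; committed c=22)
Op 6: UPDATE a=18 (auto-commit; committed a=18)
After op 6: visible(c) = 22 (pending={}, committed={a=18, c=22})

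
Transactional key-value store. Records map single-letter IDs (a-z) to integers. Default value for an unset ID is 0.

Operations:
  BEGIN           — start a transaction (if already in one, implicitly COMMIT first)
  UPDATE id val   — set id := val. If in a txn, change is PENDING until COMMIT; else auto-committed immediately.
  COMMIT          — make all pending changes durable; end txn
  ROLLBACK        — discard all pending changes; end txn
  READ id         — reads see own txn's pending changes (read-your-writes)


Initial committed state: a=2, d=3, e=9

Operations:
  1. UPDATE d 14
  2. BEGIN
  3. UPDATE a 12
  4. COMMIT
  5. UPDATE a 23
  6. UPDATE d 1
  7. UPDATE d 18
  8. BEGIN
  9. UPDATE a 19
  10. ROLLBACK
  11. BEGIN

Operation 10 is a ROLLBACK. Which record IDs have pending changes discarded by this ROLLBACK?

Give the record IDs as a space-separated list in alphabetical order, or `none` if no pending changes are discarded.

Answer: a

Derivation:
Initial committed: {a=2, d=3, e=9}
Op 1: UPDATE d=14 (auto-commit; committed d=14)
Op 2: BEGIN: in_txn=True, pending={}
Op 3: UPDATE a=12 (pending; pending now {a=12})
Op 4: COMMIT: merged ['a'] into committed; committed now {a=12, d=14, e=9}
Op 5: UPDATE a=23 (auto-commit; committed a=23)
Op 6: UPDATE d=1 (auto-commit; committed d=1)
Op 7: UPDATE d=18 (auto-commit; committed d=18)
Op 8: BEGIN: in_txn=True, pending={}
Op 9: UPDATE a=19 (pending; pending now {a=19})
Op 10: ROLLBACK: discarded pending ['a']; in_txn=False
Op 11: BEGIN: in_txn=True, pending={}
ROLLBACK at op 10 discards: ['a']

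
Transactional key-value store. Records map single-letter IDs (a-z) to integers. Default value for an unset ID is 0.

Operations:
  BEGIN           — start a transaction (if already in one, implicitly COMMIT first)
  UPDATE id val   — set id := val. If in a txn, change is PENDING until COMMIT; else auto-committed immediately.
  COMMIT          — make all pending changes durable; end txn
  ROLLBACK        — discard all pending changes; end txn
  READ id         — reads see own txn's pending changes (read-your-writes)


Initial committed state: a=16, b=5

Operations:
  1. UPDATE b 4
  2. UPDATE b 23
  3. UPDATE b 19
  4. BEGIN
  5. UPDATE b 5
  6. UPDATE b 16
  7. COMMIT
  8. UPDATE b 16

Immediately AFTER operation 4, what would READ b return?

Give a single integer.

Initial committed: {a=16, b=5}
Op 1: UPDATE b=4 (auto-commit; committed b=4)
Op 2: UPDATE b=23 (auto-commit; committed b=23)
Op 3: UPDATE b=19 (auto-commit; committed b=19)
Op 4: BEGIN: in_txn=True, pending={}
After op 4: visible(b) = 19 (pending={}, committed={a=16, b=19})

Answer: 19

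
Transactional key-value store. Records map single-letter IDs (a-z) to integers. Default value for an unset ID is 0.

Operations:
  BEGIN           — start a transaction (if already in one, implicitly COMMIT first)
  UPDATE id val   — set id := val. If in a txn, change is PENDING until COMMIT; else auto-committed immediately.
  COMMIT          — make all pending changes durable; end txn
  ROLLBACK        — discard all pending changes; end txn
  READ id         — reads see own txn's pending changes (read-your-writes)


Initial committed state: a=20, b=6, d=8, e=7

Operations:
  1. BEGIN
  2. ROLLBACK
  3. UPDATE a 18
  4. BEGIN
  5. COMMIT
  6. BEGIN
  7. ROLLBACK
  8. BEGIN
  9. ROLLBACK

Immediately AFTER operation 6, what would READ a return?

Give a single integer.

Answer: 18

Derivation:
Initial committed: {a=20, b=6, d=8, e=7}
Op 1: BEGIN: in_txn=True, pending={}
Op 2: ROLLBACK: discarded pending []; in_txn=False
Op 3: UPDATE a=18 (auto-commit; committed a=18)
Op 4: BEGIN: in_txn=True, pending={}
Op 5: COMMIT: merged [] into committed; committed now {a=18, b=6, d=8, e=7}
Op 6: BEGIN: in_txn=True, pending={}
After op 6: visible(a) = 18 (pending={}, committed={a=18, b=6, d=8, e=7})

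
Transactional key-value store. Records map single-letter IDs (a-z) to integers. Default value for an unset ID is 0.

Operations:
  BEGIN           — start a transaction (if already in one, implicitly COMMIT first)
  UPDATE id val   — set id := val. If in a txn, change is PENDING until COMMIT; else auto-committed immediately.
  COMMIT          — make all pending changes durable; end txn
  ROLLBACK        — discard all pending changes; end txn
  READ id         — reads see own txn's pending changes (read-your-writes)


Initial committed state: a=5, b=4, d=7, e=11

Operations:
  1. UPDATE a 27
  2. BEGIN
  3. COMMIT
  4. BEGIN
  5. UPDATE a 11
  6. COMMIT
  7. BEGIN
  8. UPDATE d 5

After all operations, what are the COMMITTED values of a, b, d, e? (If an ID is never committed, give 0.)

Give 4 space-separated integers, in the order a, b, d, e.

Initial committed: {a=5, b=4, d=7, e=11}
Op 1: UPDATE a=27 (auto-commit; committed a=27)
Op 2: BEGIN: in_txn=True, pending={}
Op 3: COMMIT: merged [] into committed; committed now {a=27, b=4, d=7, e=11}
Op 4: BEGIN: in_txn=True, pending={}
Op 5: UPDATE a=11 (pending; pending now {a=11})
Op 6: COMMIT: merged ['a'] into committed; committed now {a=11, b=4, d=7, e=11}
Op 7: BEGIN: in_txn=True, pending={}
Op 8: UPDATE d=5 (pending; pending now {d=5})
Final committed: {a=11, b=4, d=7, e=11}

Answer: 11 4 7 11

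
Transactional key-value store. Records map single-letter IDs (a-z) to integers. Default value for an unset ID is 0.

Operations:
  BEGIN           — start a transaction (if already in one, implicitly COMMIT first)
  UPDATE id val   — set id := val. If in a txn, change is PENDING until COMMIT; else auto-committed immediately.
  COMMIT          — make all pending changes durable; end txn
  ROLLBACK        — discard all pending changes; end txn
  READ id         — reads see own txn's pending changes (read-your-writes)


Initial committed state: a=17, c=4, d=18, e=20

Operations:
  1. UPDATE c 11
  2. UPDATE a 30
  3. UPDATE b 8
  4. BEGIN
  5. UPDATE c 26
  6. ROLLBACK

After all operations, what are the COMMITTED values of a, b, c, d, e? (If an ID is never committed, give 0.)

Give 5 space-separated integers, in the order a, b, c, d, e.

Initial committed: {a=17, c=4, d=18, e=20}
Op 1: UPDATE c=11 (auto-commit; committed c=11)
Op 2: UPDATE a=30 (auto-commit; committed a=30)
Op 3: UPDATE b=8 (auto-commit; committed b=8)
Op 4: BEGIN: in_txn=True, pending={}
Op 5: UPDATE c=26 (pending; pending now {c=26})
Op 6: ROLLBACK: discarded pending ['c']; in_txn=False
Final committed: {a=30, b=8, c=11, d=18, e=20}

Answer: 30 8 11 18 20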